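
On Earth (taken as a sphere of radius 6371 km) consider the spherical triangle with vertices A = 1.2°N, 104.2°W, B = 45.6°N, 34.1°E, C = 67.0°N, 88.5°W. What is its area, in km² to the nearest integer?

19799191 km²

Side lengths (central angles): a = 1.0352, b = 1.1643, c = 2.1029 rad; semiperimeter s = 2.1512.
By l'Huilier's theorem, tan(E/4) = √[tan(s/2) tan((s−a)/2) tan((s−b)/2) tan((s−c)/2)], giving spherical excess E = 0.4878 rad.
Area = E·R² = 0.4878 × (6371)² ≈ 19799191 km².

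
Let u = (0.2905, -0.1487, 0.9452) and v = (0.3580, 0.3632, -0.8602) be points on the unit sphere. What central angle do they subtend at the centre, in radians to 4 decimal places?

u·v = -0.7631; |u| = 1.0000, |v| = 1.0000.
cos θ = (u·v)/(|u||v|) = -0.7631, so θ = 2.4389 rad.

2.4389 rad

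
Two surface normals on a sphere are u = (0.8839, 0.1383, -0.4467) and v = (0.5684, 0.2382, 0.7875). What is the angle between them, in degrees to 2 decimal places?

u·v = 0.1836; |u| = 1.0000, |v| = 1.0000.
cos θ = (u·v)/(|u||v|) = 0.1836, so θ = 79.42°.

79.42°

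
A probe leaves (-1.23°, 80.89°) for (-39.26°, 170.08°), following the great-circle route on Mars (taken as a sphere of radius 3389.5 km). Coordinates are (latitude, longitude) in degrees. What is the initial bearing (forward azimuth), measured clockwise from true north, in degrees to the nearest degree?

129°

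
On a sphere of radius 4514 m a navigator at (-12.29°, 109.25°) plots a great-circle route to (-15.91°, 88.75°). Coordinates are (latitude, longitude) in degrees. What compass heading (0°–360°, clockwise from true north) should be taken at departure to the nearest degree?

With φ₁ = -0.2145, φ₂ = -0.2777, Δλ = -0.3578 rad, the forward-azimuth formula gives
θ = atan2( sin Δλ cos φ₂ , cos φ₁ sin φ₂ − sin φ₁ cos φ₂ cos Δλ ) = atan2(-0.3368, -0.0761) = -102.73°.
Adding 360° brings this into [0°, 360°): 257°.

257°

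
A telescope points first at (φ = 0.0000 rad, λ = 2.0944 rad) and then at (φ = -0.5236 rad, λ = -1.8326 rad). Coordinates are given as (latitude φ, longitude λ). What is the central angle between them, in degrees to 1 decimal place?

127.8°

In radians: φ₁ = 0.0000, φ₂ = -0.5236, Δλ = 134.999° = 2.3562 rad.
cos c = sin φ₁ sin φ₂ + cos φ₁ cos φ₂ cos Δλ = (0.0000)(-0.5000) + (1.0000)(0.8660)(-0.7071) = -0.61237,
so c = arccos(-0.61237) = 2.22985 rad.
So the angular separation is 127.8°.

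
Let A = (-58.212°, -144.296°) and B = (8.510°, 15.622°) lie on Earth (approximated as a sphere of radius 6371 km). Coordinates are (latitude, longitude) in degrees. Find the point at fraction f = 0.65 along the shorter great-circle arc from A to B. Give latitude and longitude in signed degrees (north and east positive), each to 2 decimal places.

-34.97°, 4.25°

The central angle between A and B is δ = 2.2333 rad.
With f = 0.65, the slerp weights are sin((1−f)δ)/sin δ = 0.8935 and sin(fδ)/sin δ = 1.2593.
Weighted sum of the unit vectors: (0.8935)·(-0.4278,-0.3074,-0.8500) + (1.2593)·(0.9525,0.2663,0.1480) = (0.8172, 0.0607, -0.5731).
Converting back: φ = atan2(z, √(x²+y²)) = -34.97°, λ = atan2(y, x) = 4.25°.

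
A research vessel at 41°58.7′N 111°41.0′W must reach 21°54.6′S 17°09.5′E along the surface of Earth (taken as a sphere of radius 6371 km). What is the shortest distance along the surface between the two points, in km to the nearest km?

14790 km

With latitudes φ₁ = 41.978°, φ₂ = -21.910° and longitude difference Δλ = 128.842°:
cos c = sin φ₁ sin φ₂ + cos φ₁ cos φ₂ cos Δλ = (0.6688)(-0.3731) + (0.7434)(0.9278)(-0.6272) = -0.68214,
so c = arccos(-0.68214) = 2.32148 rad.
Distance = R·c = 6371 × 2.3215 ≈ 14790 km.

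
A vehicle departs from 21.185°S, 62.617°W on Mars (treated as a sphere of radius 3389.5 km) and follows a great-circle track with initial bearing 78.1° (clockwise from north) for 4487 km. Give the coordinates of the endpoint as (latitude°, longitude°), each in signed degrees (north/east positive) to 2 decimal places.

5.63°, 9.82°

Angular distance δ = d/R = 4487/3389.5 = 1.32379 rad; initial bearing θ = 1.3631 rad.
sin φ₂ = sin φ₁ cos δ + cos φ₁ sin δ cos θ = (-0.3614)(0.2445) + (0.9324)(0.9696)(0.2062) = 0.0981, so φ₂ = 5.63°.
Δλ = atan2(sin θ sin δ cos φ₁, cos δ − sin φ₁ sin φ₂) = atan2(0.8847, 0.2799) = 72.441°.
λ₂ = -62.617° + 72.441° = 9.82°.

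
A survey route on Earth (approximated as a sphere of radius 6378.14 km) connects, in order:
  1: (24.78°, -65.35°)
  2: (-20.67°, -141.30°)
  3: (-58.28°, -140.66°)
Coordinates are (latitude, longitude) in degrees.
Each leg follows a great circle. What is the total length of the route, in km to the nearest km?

13834 km

Leg 1→2: central angle 1.5125 rad, distance 9646.8 km.
Leg 2→3: central angle 0.6565 rad, distance 4187.0 km.
Total: 9646.8 + 4187.0 ≈ 13834 km.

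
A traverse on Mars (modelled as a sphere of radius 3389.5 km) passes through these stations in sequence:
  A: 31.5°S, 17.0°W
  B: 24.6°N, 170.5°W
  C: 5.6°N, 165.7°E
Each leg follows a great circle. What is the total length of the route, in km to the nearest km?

Leg A→B: central angle 2.7172 rad, distance 9210.1 km.
Leg B→C: central angle 0.5185 rad, distance 1757.4 km.
Total: 9210.1 + 1757.4 ≈ 10968 km.

10968 km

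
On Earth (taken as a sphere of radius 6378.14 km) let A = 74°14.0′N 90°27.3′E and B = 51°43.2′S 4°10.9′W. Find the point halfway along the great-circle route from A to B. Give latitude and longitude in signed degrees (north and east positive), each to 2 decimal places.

15.13°, 20.20°

Central angle δ = 2.4482 rad. Interpolating on the sphere with fraction f = 0.5:
P = [sin((1−f)δ)·A + sin(fδ)·B] / sin δ = 1.4714·A + 1.4714·B in Cartesian coordinates,
giving P = (0.9060, 0.3333, 0.2610), i.e. latitude 15.13°, longitude 20.20°.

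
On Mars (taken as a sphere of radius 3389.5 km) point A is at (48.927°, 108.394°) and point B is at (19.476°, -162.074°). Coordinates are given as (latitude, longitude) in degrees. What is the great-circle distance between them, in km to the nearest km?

4445 km

Let φ₁ = 0.8539 rad, φ₂ = 0.3399 rad, and Δλ = 1.5626 rad.
cos c = sin φ₁ sin φ₂ + cos φ₁ cos φ₂ cos Δλ = (0.7539)(0.3334) + (0.6570)(0.9428)(0.0082) = 0.25641,
so c = arccos(0.25641) = 1.31149 rad.
Distance = R·c = 3389.5 × 1.3115 ≈ 4445 km.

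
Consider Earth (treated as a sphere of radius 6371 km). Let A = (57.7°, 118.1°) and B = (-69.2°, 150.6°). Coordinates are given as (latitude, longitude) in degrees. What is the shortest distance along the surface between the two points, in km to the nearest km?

14351 km

With latitudes φ₁ = 57.700°, φ₂ = -69.200° and longitude difference Δλ = 32.500°:
cos c = sin φ₁ sin φ₂ + cos φ₁ cos φ₂ cos Δλ = (0.8453)(-0.9348) + (0.5344)(0.3551)(0.8434) = -0.63014,
so c = arccos(-0.63014) = 2.25253 rad.
Distance = R·c = 6371 × 2.2525 ≈ 14351 km.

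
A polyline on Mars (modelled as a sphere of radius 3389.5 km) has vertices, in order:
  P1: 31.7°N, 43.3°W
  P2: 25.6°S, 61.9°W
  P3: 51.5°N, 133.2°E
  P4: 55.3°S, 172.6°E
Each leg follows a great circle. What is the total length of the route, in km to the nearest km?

Leg P1→P2: central angle 1.0470 rad, distance 3548.8 km.
Leg P2→P3: central angle 2.6470 rad, distance 8972.1 km.
Leg P3→P4: central angle 1.9493 rad, distance 6607.3 km.
Total: 3548.8 + 8972.1 + 6607.3 ≈ 19128 km.

19128 km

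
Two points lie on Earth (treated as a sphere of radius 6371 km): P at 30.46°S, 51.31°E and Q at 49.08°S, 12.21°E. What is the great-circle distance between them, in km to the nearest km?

In radians: φ₁ = -0.5316, φ₂ = -0.8566, Δλ = -39.100° = -0.6824 rad.
cos c = sin φ₁ sin φ₂ + cos φ₁ cos φ₂ cos Δλ = (-0.5069)(-0.7556) + (0.8620)(0.6550)(0.7760) = 0.82121,
so c = arccos(0.82121) = 0.60726 rad.
Distance = R·c = 6371 × 0.6073 ≈ 3869 km.

3869 km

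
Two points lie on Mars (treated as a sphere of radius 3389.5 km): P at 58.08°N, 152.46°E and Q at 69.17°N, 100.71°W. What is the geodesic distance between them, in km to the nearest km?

With latitudes φ₁ = 58.080°, φ₂ = 69.170° and longitude difference Δλ = 106.830°:
cos c = sin φ₁ sin φ₂ + cos φ₁ cos φ₂ cos Δλ = (0.8488)(0.9346) + (0.5287)(0.3556)(-0.2895) = 0.73887,
so c = arccos(0.73887) = 0.73940 rad.
Distance = R·c = 3389.5 × 0.7394 ≈ 2506 km.

2506 km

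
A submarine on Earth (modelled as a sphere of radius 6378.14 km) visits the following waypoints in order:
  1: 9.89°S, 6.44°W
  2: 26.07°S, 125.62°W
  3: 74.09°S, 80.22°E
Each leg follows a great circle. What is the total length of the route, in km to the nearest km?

21068 km

Leg 1→2: central angle 1.9347 rad, distance 12340.0 km.
Leg 2→3: central angle 1.3684 rad, distance 8727.8 km.
Total: 12340.0 + 8727.8 ≈ 21068 km.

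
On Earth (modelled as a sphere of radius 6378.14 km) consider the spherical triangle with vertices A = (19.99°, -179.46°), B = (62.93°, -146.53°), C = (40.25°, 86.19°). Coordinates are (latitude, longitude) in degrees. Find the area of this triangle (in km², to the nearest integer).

Side lengths (central angles): a = 1.1972, b = 1.4035, c = 0.8455 rad; semiperimeter s = 1.7231.
By l'Huilier's theorem, tan(E/4) = √[tan(s/2) tan((s−a)/2) tan((s−b)/2) tan((s−c)/2)], giving spherical excess E = 0.6113 rad.
Area = E·R² = 0.6113 × (6378.14)² ≈ 24869102 km².

24869102 km²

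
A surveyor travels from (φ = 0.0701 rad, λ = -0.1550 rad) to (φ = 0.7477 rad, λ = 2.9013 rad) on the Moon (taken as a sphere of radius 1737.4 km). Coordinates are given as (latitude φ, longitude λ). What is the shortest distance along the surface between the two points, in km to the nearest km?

With latitudes φ₁ = 4.016°, φ₂ = 42.840° and longitude difference Δλ = 175.113°:
cos c = sin φ₁ sin φ₂ + cos φ₁ cos φ₂ cos Δλ = (0.0700)(0.6800) + (0.9975)(0.7333)(-0.9964) = -0.68117,
so c = arccos(-0.68117) = 2.32015 rad.
Distance = R·c = 1737.4 × 2.3202 ≈ 4031 km.

4031 km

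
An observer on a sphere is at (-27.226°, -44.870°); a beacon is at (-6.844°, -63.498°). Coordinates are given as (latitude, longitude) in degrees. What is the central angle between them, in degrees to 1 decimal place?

27.0°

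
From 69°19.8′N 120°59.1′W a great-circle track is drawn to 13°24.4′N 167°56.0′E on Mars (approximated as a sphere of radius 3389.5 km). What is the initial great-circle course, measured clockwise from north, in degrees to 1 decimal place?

With φ₁ = 1.2100, φ₂ = 0.2340, Δλ = -1.2406 rad, the forward-azimuth formula gives
θ = atan2( sin Δλ cos φ₂ , cos φ₁ sin φ₂ − sin φ₁ cos φ₂ cos Δλ ) = atan2(-0.9202, -0.2132) = -103.05°.
Adding 360° brings this into [0°, 360°): 257.0°.

257.0°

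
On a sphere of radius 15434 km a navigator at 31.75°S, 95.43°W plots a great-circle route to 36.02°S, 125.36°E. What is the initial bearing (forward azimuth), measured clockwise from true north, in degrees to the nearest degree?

213°

With φ₁ = -0.5541, φ₂ = -0.6287, Δλ = -2.4297 rad, the forward-azimuth formula gives
θ = atan2( sin Δλ cos φ₂ , cos φ₁ sin φ₂ − sin φ₁ cos φ₂ cos Δλ ) = atan2(-0.5284, -0.8223) = -147.28°.
Adding 360° brings this into [0°, 360°): 213°.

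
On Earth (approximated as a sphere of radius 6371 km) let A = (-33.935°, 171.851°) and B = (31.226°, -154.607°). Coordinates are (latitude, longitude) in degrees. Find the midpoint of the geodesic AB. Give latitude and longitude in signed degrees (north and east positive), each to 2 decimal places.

Central angle δ = 1.2641 rad. Interpolating on the sphere with fraction f = 0.5:
P = [sin((1−f)δ)·A + sin(fδ)·B] / sin δ = 0.6197·A + 0.6197·B in Cartesian coordinates,
giving P = (-0.9877, -0.1544, -0.0247), i.e. latitude -1.41°, longitude -171.12°.

-1.41°, -171.12°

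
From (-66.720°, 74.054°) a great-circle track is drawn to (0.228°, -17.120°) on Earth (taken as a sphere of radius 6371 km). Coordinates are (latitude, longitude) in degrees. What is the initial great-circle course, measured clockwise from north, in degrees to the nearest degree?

With φ₁ = -1.1645, φ₂ = 0.0040, Δλ = -1.5913 rad, the forward-azimuth formula gives
θ = atan2( sin Δλ cos φ₂ , cos φ₁ sin φ₂ − sin φ₁ cos φ₂ cos Δλ ) = atan2(-0.9998, -0.0172) = -90.99°.
Adding 360° brings this into [0°, 360°): 269°.

269°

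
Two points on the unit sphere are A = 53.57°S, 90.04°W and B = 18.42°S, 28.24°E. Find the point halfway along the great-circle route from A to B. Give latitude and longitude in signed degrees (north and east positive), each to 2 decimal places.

-52.89°, -9.84°

The central angle between A and B is δ = 1.5835 rad.
With f = 0.5, the slerp weights are sin((1−f)δ)/sin δ = 0.7116 and sin(fδ)/sin δ = 0.7116.
Weighted sum of the unit vectors: (0.7116)·(-0.0004,-0.5938,-0.8046) + (0.7116)·(0.8358,0.4489,-0.3160) = (0.5945, -0.1031, -0.7974).
Converting back: φ = atan2(z, √(x²+y²)) = -52.89°, λ = atan2(y, x) = -9.84°.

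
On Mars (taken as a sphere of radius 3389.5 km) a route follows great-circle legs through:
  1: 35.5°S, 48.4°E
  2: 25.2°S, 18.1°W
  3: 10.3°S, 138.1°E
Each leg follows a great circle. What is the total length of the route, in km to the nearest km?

11527 km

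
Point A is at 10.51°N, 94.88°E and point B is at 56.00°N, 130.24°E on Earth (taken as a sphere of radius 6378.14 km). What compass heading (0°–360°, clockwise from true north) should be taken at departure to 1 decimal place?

Δλ = 35.360° = 0.6171 rad.
y = sin Δλ · cos φ₂ = (0.5787)(0.5592) = 0.3236
x = cos φ₁ sin φ₂ − sin φ₁ cos φ₂ cos Δλ = (0.9832)(0.8290) − (0.1824)(0.5592)(0.8155) = 0.7319
θ = atan2(y, x) = 23.85°, so the bearing is 23.9°.

23.9°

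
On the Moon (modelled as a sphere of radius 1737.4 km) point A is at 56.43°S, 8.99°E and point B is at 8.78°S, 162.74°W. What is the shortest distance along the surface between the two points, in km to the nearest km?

3470 km

With latitudes φ₁ = -56.430°, φ₂ = -8.780° and longitude difference Δλ = -171.730°:
cos c = sin φ₁ sin φ₂ + cos φ₁ cos φ₂ cos Δλ = (-0.8332)(-0.1526) + (0.5530)(0.9883)(-0.9896) = -0.41361,
so c = arccos(-0.41361) = 1.99721 rad.
Distance = R·c = 1737.4 × 1.9972 ≈ 3470 km.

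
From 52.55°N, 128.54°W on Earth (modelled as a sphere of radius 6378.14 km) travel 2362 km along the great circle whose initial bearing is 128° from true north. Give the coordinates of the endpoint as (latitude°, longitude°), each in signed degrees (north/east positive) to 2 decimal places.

37.20°, -107.56°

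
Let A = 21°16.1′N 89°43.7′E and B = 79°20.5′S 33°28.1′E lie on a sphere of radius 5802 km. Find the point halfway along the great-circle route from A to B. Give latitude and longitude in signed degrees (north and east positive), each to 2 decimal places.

-30.66°, 81.27°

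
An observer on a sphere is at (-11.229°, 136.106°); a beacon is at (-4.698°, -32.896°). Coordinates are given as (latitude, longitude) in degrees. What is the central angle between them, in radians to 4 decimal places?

In radians: φ₁ = -0.1960, φ₂ = -0.0820, Δλ = -169.002° = -2.9496 rad.
Haversine: a = sin²(Δφ/2) + cos φ₁ cos φ₂ sin²(Δλ/2) = 0.0032 + (0.9809)(0.9966)(0.9908) = 0.97183.
Central angle c = 2·arcsin(√a) = 2.80431 rad.
So the angular separation is 2.8043 rad.

2.8043 rad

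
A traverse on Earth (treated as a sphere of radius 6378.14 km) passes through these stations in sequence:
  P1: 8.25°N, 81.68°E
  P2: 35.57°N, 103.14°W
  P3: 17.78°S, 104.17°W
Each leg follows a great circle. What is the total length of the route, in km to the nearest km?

Leg P1→P2: central angle 2.3727 rad, distance 15133.3 km.
Leg P2→P3: central angle 0.9313 rad, distance 5939.9 km.
Total: 15133.3 + 5939.9 ≈ 21073 km.

21073 km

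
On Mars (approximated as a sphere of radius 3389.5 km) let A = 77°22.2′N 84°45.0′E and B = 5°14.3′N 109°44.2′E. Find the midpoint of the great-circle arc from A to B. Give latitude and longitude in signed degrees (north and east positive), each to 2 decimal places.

41.70°, 105.31°

Central angle δ = 1.2803 rad. Interpolating on the sphere with fraction f = 0.5:
P = [sin((1−f)δ)·A + sin(fδ)·B] / sin δ = 0.6234·A + 0.6234·B in Cartesian coordinates,
giving P = (-0.1972, 0.7201, 0.6653), i.e. latitude 41.70°, longitude 105.31°.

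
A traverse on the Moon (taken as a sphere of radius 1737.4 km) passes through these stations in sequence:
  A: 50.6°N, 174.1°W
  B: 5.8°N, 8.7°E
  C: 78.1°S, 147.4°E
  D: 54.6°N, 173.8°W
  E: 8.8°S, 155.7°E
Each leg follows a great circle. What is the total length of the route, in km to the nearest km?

13081 km

Leg A→B: central angle 2.1563 rad, distance 3746.4 km.
Leg B→C: central angle 1.8266 rad, distance 3173.5 km.
Leg C→D: central angle 2.3525 rad, distance 4087.3 km.
Leg D→E: central angle 1.1934 rad, distance 2073.3 km.
Total: 3746.4 + 3173.5 + 4087.3 + 2073.3 ≈ 13081 km.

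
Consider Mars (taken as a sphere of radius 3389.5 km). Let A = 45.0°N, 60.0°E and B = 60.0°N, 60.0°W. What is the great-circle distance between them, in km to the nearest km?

3797 km

With latitudes φ₁ = 45.000°, φ₂ = 60.000° and longitude difference Δλ = -120.000°:
cos c = sin φ₁ sin φ₂ + cos φ₁ cos φ₂ cos Δλ = (0.7071)(0.8660) + (0.7071)(0.5000)(-0.5000) = 0.43560,
so c = arccos(0.43560) = 1.12010 rad.
Distance = R·c = 3389.5 × 1.1201 ≈ 3797 km.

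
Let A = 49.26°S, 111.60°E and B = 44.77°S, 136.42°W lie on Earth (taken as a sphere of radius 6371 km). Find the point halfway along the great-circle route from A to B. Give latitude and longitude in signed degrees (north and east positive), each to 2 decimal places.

The central angle between A and B is δ = 1.2023 rad.
With f = 0.5, the slerp weights are sin((1−f)δ)/sin δ = 0.6063 and sin(fδ)/sin δ = 0.6063.
Weighted sum of the unit vectors: (0.6063)·(-0.2402,0.6068,-0.7577) + (0.6063)·(-0.5143,-0.4894,-0.7043) = (-0.4575, 0.0712, -0.8864).
Converting back: φ = atan2(z, √(x²+y²)) = -62.42°, λ = atan2(y, x) = 171.16°.

-62.42°, 171.16°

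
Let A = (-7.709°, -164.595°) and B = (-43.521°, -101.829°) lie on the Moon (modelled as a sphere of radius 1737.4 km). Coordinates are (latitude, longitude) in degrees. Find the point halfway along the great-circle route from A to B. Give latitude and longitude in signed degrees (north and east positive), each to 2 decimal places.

-29.21°, -138.61°

Central angle δ = 1.1360 rad. Interpolating on the sphere with fraction f = 0.5:
P = [sin((1−f)δ)·A + sin(fδ)·B] / sin δ = 0.5931·A + 0.5931·B in Cartesian coordinates,
giving P = (-0.6548, -0.5771, -0.4880), i.e. latitude -29.21°, longitude -138.61°.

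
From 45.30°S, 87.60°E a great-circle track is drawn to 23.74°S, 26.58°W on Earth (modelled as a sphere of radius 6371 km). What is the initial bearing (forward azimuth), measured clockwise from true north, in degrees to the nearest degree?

237°

Δλ = -114.180° = -1.9928 rad.
y = sin Δλ · cos φ₂ = (-0.9123)(0.9154) = -0.8351
x = cos φ₁ sin φ₂ − sin φ₁ cos φ₂ cos Δλ = (0.7034)(-0.4026) − (-0.7108)(0.9154)(-0.4096) = -0.5497
θ = atan2(y, x) = -123.36°; adding 360° gives 237°.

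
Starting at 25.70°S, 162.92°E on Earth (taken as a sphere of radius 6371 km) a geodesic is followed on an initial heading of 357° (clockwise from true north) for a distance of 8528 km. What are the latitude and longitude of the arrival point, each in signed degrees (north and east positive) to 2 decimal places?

Angular distance δ = d/R = 8528/6371 = 1.33857 rad; initial bearing θ = 6.2308 rad.
sin φ₂ = sin φ₁ cos δ + cos φ₁ sin δ cos θ = (-0.4337)(0.2301) + (0.9011)(0.9732)(0.9986) = 0.7759, so φ₂ = 50.88°.
Δλ = atan2(sin θ sin δ cos φ₁, cos δ − sin φ₁ sin φ₂) = atan2(-0.0459, 0.5666) = -4.631°.
λ₂ = 162.920° − 4.631° = 158.29°.

50.88°, 158.29°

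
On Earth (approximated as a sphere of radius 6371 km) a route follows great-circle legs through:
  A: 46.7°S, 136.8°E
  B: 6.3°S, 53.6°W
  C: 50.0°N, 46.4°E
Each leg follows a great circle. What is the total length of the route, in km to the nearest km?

25291 km

Leg A→B: central angle 2.2026 rad, distance 14032.9 km.
Leg B→C: central angle 1.7671 rad, distance 11257.9 km.
Total: 14032.9 + 11257.9 ≈ 25291 km.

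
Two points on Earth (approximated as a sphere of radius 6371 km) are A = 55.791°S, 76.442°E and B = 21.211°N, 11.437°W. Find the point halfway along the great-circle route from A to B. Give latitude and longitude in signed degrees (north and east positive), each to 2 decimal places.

Central angle δ = 1.8544 rad. Interpolating on the sphere with fraction f = 0.5:
P = [sin((1−f)δ)·A + sin(fδ)·B] / sin δ = 0.8332·A + 0.8332·B in Cartesian coordinates,
giving P = (0.8712, 0.3014, -0.3876), i.e. latitude -22.81°, longitude 19.08°.

-22.81°, 19.08°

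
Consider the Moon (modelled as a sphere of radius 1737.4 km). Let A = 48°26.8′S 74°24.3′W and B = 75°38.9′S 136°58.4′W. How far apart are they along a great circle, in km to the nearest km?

1116 km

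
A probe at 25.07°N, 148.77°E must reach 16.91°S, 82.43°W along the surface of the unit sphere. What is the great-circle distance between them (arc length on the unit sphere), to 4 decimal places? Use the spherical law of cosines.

Let φ₁ = 0.4376 rad, φ₂ = -0.2951 rad, and Δλ = 2.2480 rad.
cos c = sin φ₁ sin φ₂ + cos φ₁ cos φ₂ cos Δλ = (0.4237)(-0.2909) + (0.9058)(0.9568)(-0.6266) = -0.66628,
so c = arccos(-0.66628) = 2.30001 rad.
On the unit sphere the arc length equals the central angle: 2.3000.

2.3000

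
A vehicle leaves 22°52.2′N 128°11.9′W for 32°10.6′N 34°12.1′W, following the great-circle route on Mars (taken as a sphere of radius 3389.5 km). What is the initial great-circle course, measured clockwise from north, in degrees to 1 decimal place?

With φ₁ = 0.3992, φ₂ = 0.5616, Δλ = 1.6406 rad, the forward-azimuth formula gives
θ = atan2( sin Δλ cos φ₂ , cos φ₁ sin φ₂ − sin φ₁ cos φ₂ cos Δλ ) = atan2(0.8444, 0.5136) = 58.69°.
So the initial bearing is 58.7°.

58.7°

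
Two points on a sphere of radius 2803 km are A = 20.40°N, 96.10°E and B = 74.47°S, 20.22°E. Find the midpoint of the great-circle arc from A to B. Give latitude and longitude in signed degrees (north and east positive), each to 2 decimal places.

-30.70°, 81.58°

Central angle δ = 1.8490 rad. Interpolating on the sphere with fraction f = 0.5:
P = [sin((1−f)δ)·A + sin(fδ)·B] / sin δ = 0.8302·A + 0.8302·B in Cartesian coordinates,
giving P = (0.1259, 0.8506, -0.5105), i.e. latitude -30.70°, longitude 81.58°.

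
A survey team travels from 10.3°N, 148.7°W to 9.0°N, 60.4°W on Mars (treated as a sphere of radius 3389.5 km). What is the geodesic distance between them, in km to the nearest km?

With latitudes φ₁ = 10.300°, φ₂ = 9.000° and longitude difference Δλ = 88.300°:
Haversine: a = sin²(Δφ/2) + cos φ₁ cos φ₂ sin²(Δλ/2) = 0.0001 + (0.9839)(0.9877)(0.4852) = 0.47160.
Central angle c = 2·arcsin(√a) = 1.51397 rad.
Distance = R·c = 3389.5 × 1.5140 ≈ 5132 km.

5132 km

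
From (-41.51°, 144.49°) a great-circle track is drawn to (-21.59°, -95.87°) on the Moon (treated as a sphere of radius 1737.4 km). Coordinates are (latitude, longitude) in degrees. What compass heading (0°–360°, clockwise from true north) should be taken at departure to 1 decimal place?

125.7°

Δλ = 119.640° = 2.0881 rad.
y = sin Δλ · cos φ₂ = (0.8691)(0.9298) = 0.8082
x = cos φ₁ sin φ₂ − sin φ₁ cos φ₂ cos Δλ = (0.7488)(-0.3680) − (-0.6628)(0.9298)(-0.4945) = -0.5803
θ = atan2(y, x) = 125.68°, so the bearing is 125.7°.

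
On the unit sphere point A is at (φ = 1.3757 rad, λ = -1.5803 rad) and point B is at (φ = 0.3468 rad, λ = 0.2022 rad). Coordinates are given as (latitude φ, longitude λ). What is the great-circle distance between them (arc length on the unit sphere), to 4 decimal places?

Let φ₁ = 1.3757 rad, φ₂ = 0.3468 rad, and Δλ = 1.7825 rad.
Haversine: a = sin²(Δφ/2) + cos φ₁ cos φ₂ sin²(Δλ/2) = 0.2421 + (0.1939)(0.9405)(0.6051) = 0.35243.
Central angle c = 2·arcsin(√a) = 1.27120 rad.
On the unit sphere the arc length equals the central angle: 1.2712.

1.2712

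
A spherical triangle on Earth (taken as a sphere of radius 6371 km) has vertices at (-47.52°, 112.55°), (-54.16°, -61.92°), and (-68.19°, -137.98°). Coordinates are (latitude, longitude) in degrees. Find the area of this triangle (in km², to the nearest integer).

11821947 km²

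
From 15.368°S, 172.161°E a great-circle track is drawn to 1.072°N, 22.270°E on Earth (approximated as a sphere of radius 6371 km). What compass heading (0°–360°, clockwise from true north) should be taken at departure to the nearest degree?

Δλ = -149.891° = -2.6161 rad.
y = sin Δλ · cos φ₂ = (-0.5016)(0.9998) = -0.5016
x = cos φ₁ sin φ₂ − sin φ₁ cos φ₂ cos Δλ = (0.9642)(0.0187) − (-0.2650)(0.9998)(-0.8651) = -0.2112
θ = atan2(y, x) = -112.83°; adding 360° gives 247°.

247°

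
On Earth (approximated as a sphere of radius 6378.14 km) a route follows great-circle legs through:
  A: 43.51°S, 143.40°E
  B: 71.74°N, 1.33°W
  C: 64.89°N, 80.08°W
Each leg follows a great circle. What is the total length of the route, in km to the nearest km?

Leg A→B: central angle 2.5669 rad, distance 16371.9 km.
Leg B→C: central angle 0.4825 rad, distance 3077.4 km.
Total: 16371.9 + 3077.4 ≈ 19449 km.

19449 km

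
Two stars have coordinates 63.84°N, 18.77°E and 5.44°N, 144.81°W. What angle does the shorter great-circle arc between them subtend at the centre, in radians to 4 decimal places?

With latitudes φ₁ = 63.840°, φ₂ = 5.440° and longitude difference Δλ = -163.580°:
Haversine: a = sin²(Δφ/2) + cos φ₁ cos φ₂ sin²(Δλ/2) = 0.2380 + (0.4409)(0.9955)(0.9796) = 0.66795.
Central angle c = 2·arcsin(√a) = 1.91336 rad.
So the angular separation is 1.9134 rad.

1.9134 rad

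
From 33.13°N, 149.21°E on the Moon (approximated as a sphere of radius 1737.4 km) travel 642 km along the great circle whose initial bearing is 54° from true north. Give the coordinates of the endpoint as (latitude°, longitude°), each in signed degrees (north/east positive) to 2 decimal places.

Angular distance δ = d/R = 642/1737.4 = 0.36952 rad; initial bearing θ = 0.9425 rad.
sin φ₂ = sin φ₁ cos δ + cos φ₁ sin δ cos θ = (0.5465)(0.9325) + (0.8374)(0.3612)(0.5878) = 0.6874, so φ₂ = 43.43°.
Δλ = atan2(sin θ sin δ cos φ₁, cos δ − sin φ₁ sin φ₂) = atan2(0.2447, 0.5568) = 23.724°.
λ₂ = 149.210° + 23.724° = 172.93°.

43.43°, 172.93°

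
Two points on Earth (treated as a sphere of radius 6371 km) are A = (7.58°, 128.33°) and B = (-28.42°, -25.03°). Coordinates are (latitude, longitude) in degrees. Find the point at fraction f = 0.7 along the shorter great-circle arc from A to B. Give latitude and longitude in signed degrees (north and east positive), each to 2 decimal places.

The central angle between A and B is δ = 2.5718 rad.
With f = 0.7, the slerp weights are sin((1−f)δ)/sin δ = 1.2926 and sin(fδ)/sin δ = 1.8052.
Weighted sum of the unit vectors: (1.2926)·(-0.6148,0.7776,0.1319) + (1.8052)·(0.7969,-0.3721,-0.4759) = (0.6439, 0.3334, -0.6886).
Converting back: φ = atan2(z, √(x²+y²)) = -43.52°, λ = atan2(y, x) = 27.37°.

-43.52°, 27.37°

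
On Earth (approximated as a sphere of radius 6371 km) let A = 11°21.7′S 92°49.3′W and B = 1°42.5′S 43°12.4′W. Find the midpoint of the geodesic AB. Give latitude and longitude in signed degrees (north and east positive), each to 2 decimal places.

Central angle δ = 0.8752 rad. Interpolating on the sphere with fraction f = 0.5:
P = [sin((1−f)δ)·A + sin(fδ)·B] / sin δ = 0.5520·A + 0.5520·B in Cartesian coordinates,
giving P = (0.3755, -0.9183, -0.1252), i.e. latitude -7.19°, longitude -67.76°.

-7.19°, -67.76°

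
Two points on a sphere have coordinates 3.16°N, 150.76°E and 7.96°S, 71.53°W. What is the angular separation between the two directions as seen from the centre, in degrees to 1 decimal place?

With latitudes φ₁ = 3.160°, φ₂ = -7.960° and longitude difference Δλ = 137.710°:
Haversine: a = sin²(Δφ/2) + cos φ₁ cos φ₂ sin²(Δλ/2) = 0.0094 + (0.9985)(0.9904)(0.8699) = 0.86957.
Central angle c = 2·arcsin(√a) = 2.40259 rad.
So the angular separation is 137.7°.

137.7°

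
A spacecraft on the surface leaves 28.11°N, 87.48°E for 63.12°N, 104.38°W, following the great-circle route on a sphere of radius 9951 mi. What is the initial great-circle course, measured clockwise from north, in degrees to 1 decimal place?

Δλ = 168.140° = 2.9346 rad.
y = sin Δλ · cos φ₂ = (0.2055)(0.4521) = 0.0929
x = cos φ₁ sin φ₂ − sin φ₁ cos φ₂ cos Δλ = (0.8820)(0.8920) − (0.4712)(0.4521)(-0.9787) = 0.9952
θ = atan2(y, x) = 5.33°, so the bearing is 5.3°.

5.3°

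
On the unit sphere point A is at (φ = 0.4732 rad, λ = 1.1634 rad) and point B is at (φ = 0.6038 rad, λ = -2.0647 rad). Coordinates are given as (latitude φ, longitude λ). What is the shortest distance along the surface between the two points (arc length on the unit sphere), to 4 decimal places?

Let φ₁ = 0.4732 rad, φ₂ = 0.6038 rad, and Δλ = 3.0551 rad.
cos c = sin φ₁ sin φ₂ + cos φ₁ cos φ₂ cos Δλ = (0.4557)(0.5678) + (0.8901)(0.8232)(-0.9963) = -0.47123,
so c = arccos(-0.47123) = 2.06148 rad.
On the unit sphere the arc length equals the central angle: 2.0615.

2.0615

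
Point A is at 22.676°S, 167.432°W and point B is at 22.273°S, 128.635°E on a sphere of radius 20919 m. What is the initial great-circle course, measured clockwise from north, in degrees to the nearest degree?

With φ₁ = -0.3958, φ₂ = -0.3887, Δλ = -1.1158 rad, the forward-azimuth formula gives
θ = atan2( sin Δλ cos φ₂ , cos φ₁ sin φ₂ − sin φ₁ cos φ₂ cos Δλ ) = atan2(-0.8313, -0.1930) = -103.07°.
Adding 360° brings this into [0°, 360°): 257°.

257°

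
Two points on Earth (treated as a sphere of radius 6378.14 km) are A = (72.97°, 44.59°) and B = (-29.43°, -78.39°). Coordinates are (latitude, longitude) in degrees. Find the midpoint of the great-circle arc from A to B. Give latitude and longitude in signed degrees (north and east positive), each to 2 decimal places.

Central angle δ = 2.2252 rad. Interpolating on the sphere with fraction f = 0.5:
P = [sin((1−f)δ)·A + sin(fδ)·B] / sin δ = 1.1303·A + 1.1303·B in Cartesian coordinates,
giving P = (0.4339, -0.7319, 0.5254), i.e. latitude 31.69°, longitude -59.34°.

31.69°, -59.34°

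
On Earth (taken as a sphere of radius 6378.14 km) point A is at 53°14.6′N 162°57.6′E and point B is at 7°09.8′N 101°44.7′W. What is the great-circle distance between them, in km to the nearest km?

Let φ₁ = 0.9293 rad, φ₂ = 0.1250 rad, and Δλ = 1.6632 rad.
cos c = sin φ₁ sin φ₂ + cos φ₁ cos φ₂ cos Δλ = (0.8012)(0.1247) + (0.5984)(0.9922)(-0.0923) = 0.04511,
so c = arccos(0.04511) = 1.52567 rad.
Distance = R·c = 6378.14 × 1.5257 ≈ 9731 km.

9731 km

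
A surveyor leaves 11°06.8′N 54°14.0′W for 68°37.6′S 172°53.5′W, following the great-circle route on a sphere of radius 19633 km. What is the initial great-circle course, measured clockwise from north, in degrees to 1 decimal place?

200.0°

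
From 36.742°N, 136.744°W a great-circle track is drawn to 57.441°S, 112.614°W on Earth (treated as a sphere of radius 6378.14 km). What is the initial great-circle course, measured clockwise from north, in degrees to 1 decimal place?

With φ₁ = 0.6413, φ₂ = -1.0025, Δλ = 0.4211 rad, the forward-azimuth formula gives
θ = atan2( sin Δλ cos φ₂ , cos φ₁ sin φ₂ − sin φ₁ cos φ₂ cos Δλ ) = atan2(0.2200, -0.9692) = 167.21°.
So the initial bearing is 167.2°.

167.2°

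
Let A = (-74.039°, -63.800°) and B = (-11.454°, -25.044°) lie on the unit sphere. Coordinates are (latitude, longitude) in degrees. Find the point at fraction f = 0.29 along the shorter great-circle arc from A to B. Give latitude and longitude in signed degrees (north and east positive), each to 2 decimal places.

-57.19°, -39.76°

The central angle between A and B is δ = 1.1581 rad.
With f = 0.29, the slerp weights are sin((1−f)δ)/sin δ = 0.7998 and sin(fδ)/sin δ = 0.3598.
Weighted sum of the unit vectors: (0.7998)·(0.1214,-0.2467,-0.9614) + (0.3598)·(0.8879,-0.4149,-0.1986) = (0.4166, -0.3466, -0.8404).
Converting back: φ = atan2(z, √(x²+y²)) = -57.19°, λ = atan2(y, x) = -39.76°.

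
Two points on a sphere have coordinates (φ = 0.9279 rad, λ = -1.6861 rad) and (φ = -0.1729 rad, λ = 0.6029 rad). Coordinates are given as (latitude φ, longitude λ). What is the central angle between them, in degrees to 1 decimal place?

Let φ₁ = 0.9279 rad, φ₂ = -0.1729 rad, and Δλ = 2.2890 rad.
Haversine: a = sin²(Δφ/2) + cos φ₁ cos φ₂ sin²(Δλ/2) = 0.2736 + (0.5995)(0.9851)(0.8290) = 0.76316.
Central angle c = 2·arcsin(√a) = 2.12506 rad.
So the angular separation is 121.8°.

121.8°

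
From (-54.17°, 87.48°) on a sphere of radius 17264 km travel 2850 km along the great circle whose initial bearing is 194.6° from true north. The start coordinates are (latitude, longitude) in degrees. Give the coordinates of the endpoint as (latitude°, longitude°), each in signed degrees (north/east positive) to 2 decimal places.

Angular distance δ = d/R = 2850/17264 = 0.16508 rad; initial bearing θ = 3.3964 rad.
sin φ₂ = sin φ₁ cos δ + cos φ₁ sin δ cos θ = (-0.8108)(0.9864) + (0.5854)(0.1643)(-0.9677) = -0.8928, so φ₂ = -63.23°.
Δλ = atan2(sin θ sin δ cos φ₁, cos δ − sin φ₁ sin φ₂) = atan2(-0.0242, 0.2625) = -5.277°.
λ₂ = 87.480° − 5.277° = 82.20°.

-63.23°, 82.20°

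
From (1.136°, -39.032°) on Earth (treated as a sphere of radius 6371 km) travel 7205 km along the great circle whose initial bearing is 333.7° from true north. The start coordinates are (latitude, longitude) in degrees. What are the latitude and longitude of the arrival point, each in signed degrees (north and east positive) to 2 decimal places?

55.03°, -83.41°

Angular distance δ = d/R = 7205/6371 = 1.13091 rad; initial bearing θ = 5.8242 rad.
sin φ₂ = sin φ₁ cos δ + cos φ₁ sin δ cos θ = (0.0198)(0.4258) + (0.9998)(0.9048)(0.8965) = 0.8194, so φ₂ = 55.03°.
Δλ = atan2(sin θ sin δ cos φ₁, cos δ − sin φ₁ sin φ₂) = atan2(-0.4008, 0.4096) = -44.379°.
λ₂ = -39.032° − 44.379° = -83.41°.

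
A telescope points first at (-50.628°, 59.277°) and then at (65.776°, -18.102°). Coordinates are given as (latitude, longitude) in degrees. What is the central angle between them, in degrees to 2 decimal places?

130.40°

In radians: φ₁ = -0.8836, φ₂ = 1.1480, Δλ = -77.379° = -1.3505 rad.
cos c = sin φ₁ sin φ₂ + cos φ₁ cos φ₂ cos Δλ = (-0.7730)(0.9119) + (0.6344)(0.4103)(0.2185) = -0.64810,
so c = arccos(-0.64810) = 2.27589 rad.
So the angular separation is 130.40°.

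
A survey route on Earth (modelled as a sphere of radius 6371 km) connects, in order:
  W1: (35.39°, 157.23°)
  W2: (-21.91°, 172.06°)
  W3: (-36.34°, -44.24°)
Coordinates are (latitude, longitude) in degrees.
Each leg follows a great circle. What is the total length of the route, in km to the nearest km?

19059 km

Leg W1→W2: central angle 1.0297 rad, distance 6560.4 km.
Leg W2→W3: central angle 1.9619 rad, distance 12499.0 km.
Total: 6560.4 + 12499.0 ≈ 19059 km.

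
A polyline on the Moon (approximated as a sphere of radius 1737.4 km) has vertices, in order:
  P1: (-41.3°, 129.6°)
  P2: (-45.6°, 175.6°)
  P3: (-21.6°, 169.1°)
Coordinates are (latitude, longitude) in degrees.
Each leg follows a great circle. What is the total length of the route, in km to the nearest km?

1752 km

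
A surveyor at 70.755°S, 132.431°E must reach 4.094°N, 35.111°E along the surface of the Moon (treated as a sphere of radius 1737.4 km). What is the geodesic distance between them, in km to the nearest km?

2919 km

With latitudes φ₁ = -70.755°, φ₂ = 4.094° and longitude difference Δλ = -97.320°:
cos c = sin φ₁ sin φ₂ + cos φ₁ cos φ₂ cos Δλ = (-0.9441)(0.0714) + (0.3296)(0.9974)(-0.1274) = -0.10929,
so c = arccos(-0.10929) = 1.68031 rad.
Distance = R·c = 1737.4 × 1.6803 ≈ 2919 km.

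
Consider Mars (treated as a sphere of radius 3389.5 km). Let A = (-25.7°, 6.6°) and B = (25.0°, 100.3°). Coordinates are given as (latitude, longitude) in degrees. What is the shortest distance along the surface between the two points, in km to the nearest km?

6132 km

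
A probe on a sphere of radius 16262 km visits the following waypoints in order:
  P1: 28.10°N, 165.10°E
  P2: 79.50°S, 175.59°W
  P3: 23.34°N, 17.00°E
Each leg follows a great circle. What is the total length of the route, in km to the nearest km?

Leg P1→P2: central angle 1.8875 rad, distance 30694.1 km.
Leg P2→P3: central angle 2.1566 rad, distance 35070.3 km.
Total: 30694.1 + 35070.3 ≈ 65764 km.

65764 km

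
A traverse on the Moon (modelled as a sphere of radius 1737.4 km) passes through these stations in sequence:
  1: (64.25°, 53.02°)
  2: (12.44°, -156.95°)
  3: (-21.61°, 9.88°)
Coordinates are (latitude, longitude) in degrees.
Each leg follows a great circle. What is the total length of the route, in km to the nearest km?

8018 km

Leg 1→2: central angle 1.7452 rad, distance 3032.1 km.
Leg 2→3: central angle 2.8700 rad, distance 4986.3 km.
Total: 3032.1 + 4986.3 ≈ 8018 km.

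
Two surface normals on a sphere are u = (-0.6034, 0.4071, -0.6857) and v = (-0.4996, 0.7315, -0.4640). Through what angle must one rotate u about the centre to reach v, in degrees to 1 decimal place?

u·v = 0.9174; |u| = 1.0000, |v| = 1.0000.
cos θ = (u·v)/(|u||v|) = 0.9174, so θ = 23.4°.

23.4°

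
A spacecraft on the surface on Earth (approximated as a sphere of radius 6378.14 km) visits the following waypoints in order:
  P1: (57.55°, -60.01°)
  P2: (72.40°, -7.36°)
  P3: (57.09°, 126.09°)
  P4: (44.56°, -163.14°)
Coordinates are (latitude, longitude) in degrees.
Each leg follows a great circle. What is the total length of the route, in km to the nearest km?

12945 km

Leg P1→P2: central angle 0.4446 rad, distance 2835.6 km.
Leg P2→P3: central angle 0.8131 rad, distance 5186.1 km.
Leg P3→P4: central angle 0.7719 rad, distance 4923.5 km.
Total: 2835.6 + 5186.1 + 4923.5 ≈ 12945 km.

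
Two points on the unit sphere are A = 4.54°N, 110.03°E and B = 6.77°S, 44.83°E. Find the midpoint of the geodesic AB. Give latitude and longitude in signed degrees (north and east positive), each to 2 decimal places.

The central angle between A and B is δ = 1.1528 rad.
With f = 0.5, the slerp weights are sin((1−f)δ)/sin δ = 0.5964 and sin(fδ)/sin δ = 0.5964.
Weighted sum of the unit vectors: (0.5964)·(-0.3414,0.9366,0.0792) + (0.5964)·(0.7043,0.7001,-0.1179) = (0.2164, 0.9760, -0.0231).
Converting back: φ = atan2(z, √(x²+y²)) = -1.32°, λ = atan2(y, x) = 77.50°.

-1.32°, 77.50°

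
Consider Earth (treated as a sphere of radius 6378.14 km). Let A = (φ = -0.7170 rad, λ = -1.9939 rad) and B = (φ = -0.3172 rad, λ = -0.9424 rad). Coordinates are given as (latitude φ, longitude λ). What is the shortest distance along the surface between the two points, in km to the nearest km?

With latitudes φ₁ = -41.081°, φ₂ = -18.174° and longitude difference Δλ = 60.247°:
Haversine: a = sin²(Δφ/2) + cos φ₁ cos φ₂ sin²(Δλ/2) = 0.0394 + (0.7538)(0.9501)(0.2519) = 0.21981.
Central angle c = 2·arcsin(√a) = 0.97595 rad.
Distance = R·c = 6378.14 × 0.9760 ≈ 6225 km.

6225 km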